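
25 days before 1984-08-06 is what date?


Start: 1984-08-06, subtract 25 days
Back 6 days from August 6 reaches July 31, 1984 -> 19 left
July 1984: 31 - 19 = 12 -> lands on July 12

Result: 1984-07-12


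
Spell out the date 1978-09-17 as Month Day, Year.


ISO 1978-09-17 parses as year=1978, month=09, day=17
Month 9 -> September

September 17, 1978


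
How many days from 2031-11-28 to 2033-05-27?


From 2031-11-28 to 2033-05-27
2031-11-28: days before November = 31 + 28 + 31 + 30 + 31 + 30 + 31 + 31 + 30 + 31 = 304 (2031 is not a leap year); day of year = 304 + 28 = 332
2033-05-27: days before May = 31 + 28 + 31 + 30 = 120 (2033 is not a leap year); day of year = 120 + 27 = 147
Rest of 2031: 365 - 332 = 33
Full years 2032 (366): 366
Total = 33 + 366 + 147 = 546

546 days


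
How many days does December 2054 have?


December 2054

31 days


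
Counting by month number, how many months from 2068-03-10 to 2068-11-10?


From March 2068 to November 2068
0 years * 12 = 0 months, plus 8 months = 8

8 months


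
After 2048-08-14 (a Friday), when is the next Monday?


Current: Friday
Target: Monday
Days ahead: 3

Next Monday: 2048-08-17


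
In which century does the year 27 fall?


Century = (year - 1) // 100 + 1
= (27 - 1) // 100 + 1
= 26 // 100 + 1
= 0 + 1

1st century


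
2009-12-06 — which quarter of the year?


Month: December (month 12)
Q1: Jan-Mar, Q2: Apr-Jun, Q3: Jul-Sep, Q4: Oct-Dec

Q4


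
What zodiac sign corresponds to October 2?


Date: October 2
Conventional tropical zodiac dates: Libra from September 23 onward; Scorpio starts October 23
October 2 falls within the Libra range

Libra


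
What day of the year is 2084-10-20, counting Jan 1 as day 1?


Date: October 20, 2084
Days in months 1 through 9: 274
Plus 20 days in October

Day of year: 294


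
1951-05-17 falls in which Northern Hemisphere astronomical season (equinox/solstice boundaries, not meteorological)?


Date: May 17
Astronomical Spring (approx.; exact equinox/solstice day varies by year): March 20 to June 20
May 17 falls within the Spring window

Spring


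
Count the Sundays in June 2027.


June 2027 has 30 days
Anchor: Jan 1, 2027. With p = 2027 - 1 = 2026: (p + p//4 - p//100 + p//400) mod 7 = (2026 + 506 - 20 + 5) mod 7 = 2517 mod 7 = 4 -> Friday (Mon=0 ... Sun=6)
Days before June (Jan-May): 151; June 1 index = (4 + 151) mod 7 = 1 -> Tuesday
First Sunday is June 6
Sundays: 6, 13, 20, 27

4 Sundays


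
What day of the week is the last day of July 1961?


July 1961 has 31 days
Anchor: Jan 1, 1961. With p = 1961 - 1 = 1960: (p + p//4 - p//100 + p//400) mod 7 = (1960 + 490 - 19 + 4) mod 7 = 2435 mod 7 = 6 -> Sunday (Mon=0 ... Sun=6)
Days before July (Jan-Jun): 181; July 1 index = (6 + 181) mod 7 = 5 -> Saturday
Last day offset: 31 - 1 = 30 days
Weekday index = (5 + 30) mod 7 = 0

Monday, July 31


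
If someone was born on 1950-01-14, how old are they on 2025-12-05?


Birth: 1950-01-14
Reference: 2025-12-05
Year difference: 2025 - 1950 = 75

75 years old


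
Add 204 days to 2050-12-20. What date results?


Start: 2050-12-20, add 204 days
December 2050 has 31 days: 31 - 20 = 11 days to December 31 -> 193 left
January 2051 has 31 days -> 162 left
February 2051 has 28 days -> 134 left
March 2051 has 31 days -> 103 left
April 2051 has 30 days -> 73 left
May 2051 has 31 days -> 42 left
June 2051 has 30 days -> 12 left
July 2051: 12 <= 31 -> lands on July 12

Result: 2051-07-12


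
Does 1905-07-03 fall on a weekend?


Anchor: Jan 1, 1905. With p = 1905 - 1 = 1904: (p + p//4 - p//100 + p//400) mod 7 = (1904 + 476 - 19 + 4) mod 7 = 2365 mod 7 = 6 -> Sunday (Mon=0 ... Sun=6)
Day of year: 184; offset = 183
Weekday index = (6 + 183) mod 7 = 0 -> Monday
Weekend days: Saturday, Sunday

No


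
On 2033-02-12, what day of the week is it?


Date: February 12, 2033
Anchor: Jan 1, 2033. With p = 2033 - 1 = 2032: (p + p//4 - p//100 + p//400) mod 7 = (2032 + 508 - 20 + 5) mod 7 = 2525 mod 7 = 5 -> Saturday (Mon=0 ... Sun=6)
Days before February (Jan): 31; offset = 31 + 12 - 1 = 42
Weekday index = (5 + 42) mod 7 = 5

Day of the week: Saturday


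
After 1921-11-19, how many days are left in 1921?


Day of year: 323 of 365
Remaining = 365 - 323

42 days


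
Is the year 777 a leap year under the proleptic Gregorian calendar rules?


Gregorian leap year rule: divisible by 4, but not by 100, unless also by 400.
777 is not divisible by 4 -> not a leap year

No


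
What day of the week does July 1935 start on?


Target: July 1, 1935
Anchor: Jan 1, 1935. With p = 1935 - 1 = 1934: (p + p//4 - p//100 + p//400) mod 7 = (1934 + 483 - 19 + 4) mod 7 = 2402 mod 7 = 1 -> Tuesday (Mon=0 ... Sun=6)
Days before July (Jan-Jun): 181 days
Weekday index = (1 + 181) mod 7 = 0

Monday


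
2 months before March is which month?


March is month 3
3 - 2 = 1

January


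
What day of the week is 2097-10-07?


Date: October 7, 2097
Anchor: Jan 1, 2097. With p = 2097 - 1 = 2096: (p + p//4 - p//100 + p//400) mod 7 = (2096 + 524 - 20 + 5) mod 7 = 2605 mod 7 = 1 -> Tuesday (Mon=0 ... Sun=6)
Days before October (Jan-Sep): 273; offset = 273 + 7 - 1 = 279
Weekday index = (1 + 279) mod 7 = 0

Day of the week: Monday


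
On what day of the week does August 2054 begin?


Target: August 1, 2054
Anchor: Jan 1, 2054. With p = 2054 - 1 = 2053: (p + p//4 - p//100 + p//400) mod 7 = (2053 + 513 - 20 + 5) mod 7 = 2551 mod 7 = 3 -> Thursday (Mon=0 ... Sun=6)
Days before August (Jan-Jul): 212 days
Weekday index = (3 + 212) mod 7 = 5

Saturday


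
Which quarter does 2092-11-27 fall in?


Month: November (month 11)
Q1: Jan-Mar, Q2: Apr-Jun, Q3: Jul-Sep, Q4: Oct-Dec

Q4


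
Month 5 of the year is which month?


Month 5 of 12

May


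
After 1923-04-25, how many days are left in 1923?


Day of year: 115 of 365
Remaining = 365 - 115

250 days


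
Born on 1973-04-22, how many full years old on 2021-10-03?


Birth: 1973-04-22
Reference: 2021-10-03
Year difference: 2021 - 1973 = 48

48 years old


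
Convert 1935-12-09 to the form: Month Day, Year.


ISO 1935-12-09 parses as year=1935, month=12, day=09
Month 12 -> December

December 9, 1935


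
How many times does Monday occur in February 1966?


February 1966 has 28 days
Anchor: Jan 1, 1966. With p = 1966 - 1 = 1965: (p + p//4 - p//100 + p//400) mod 7 = (1965 + 491 - 19 + 4) mod 7 = 2441 mod 7 = 5 -> Saturday (Mon=0 ... Sun=6)
Days before February (Jan): 31; February 1 index = (5 + 31) mod 7 = 1 -> Tuesday
First Monday is February 7
Mondays: 7, 14, 21, 28

4 Mondays


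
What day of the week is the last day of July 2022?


July 2022 has 31 days
Anchor: Jan 1, 2022. With p = 2022 - 1 = 2021: (p + p//4 - p//100 + p//400) mod 7 = (2021 + 505 - 20 + 5) mod 7 = 2511 mod 7 = 5 -> Saturday (Mon=0 ... Sun=6)
Days before July (Jan-Jun): 181; July 1 index = (5 + 181) mod 7 = 4 -> Friday
Last day offset: 31 - 1 = 30 days
Weekday index = (4 + 30) mod 7 = 6

Sunday, July 31


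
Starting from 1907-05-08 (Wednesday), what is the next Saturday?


Current: Wednesday
Target: Saturday
Days ahead: 3

Next Saturday: 1907-05-11


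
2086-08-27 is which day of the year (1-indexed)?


Date: August 27, 2086
Days in months 1 through 7: 212
Plus 27 days in August

Day of year: 239


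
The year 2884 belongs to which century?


Century = (year - 1) // 100 + 1
= (2884 - 1) // 100 + 1
= 2883 // 100 + 1
= 28 + 1

29th century


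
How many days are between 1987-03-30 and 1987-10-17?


From 1987-03-30 to 1987-10-17
1987-03-30: days before March = 31 + 28 = 59 (1987 is not a leap year); day of year = 59 + 30 = 89
1987-10-17: days before October = 31 + 28 + 31 + 30 + 31 + 30 + 31 + 31 + 30 = 273 (1987 is not a leap year); day of year = 273 + 17 = 290
Same year: 290 - 89 = 201

201 days


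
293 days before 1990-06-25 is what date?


Start: 1990-06-25, subtract 293 days
Back 25 days from June 25 reaches May 31, 1990 -> 268 left
May 1990 has 31 days -> back to April 30, 1990 -> 237 left
April 1990 has 30 days -> back to March 31, 1990 -> 207 left
March 1990 has 31 days -> back to February 28, 1990 -> 176 left
February 1990 has 28 days -> back to January 31, 1990 -> 148 left
January 1990 has 31 days -> back to December 31, 1989 -> 117 left
December 1989 has 31 days -> back to November 30, 1989 -> 86 left
November 1989 has 30 days -> back to October 31, 1989 -> 56 left
October 1989 has 31 days -> back to September 30, 1989 -> 25 left
September 1989: 30 - 25 = 5 -> lands on September 5

Result: 1989-09-05


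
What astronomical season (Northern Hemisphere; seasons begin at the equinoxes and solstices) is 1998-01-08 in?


Date: January 8
Astronomical Winter (approx.; exact equinox/solstice day varies by year): December 21 to March 19
January 8 falls within the Winter window

Winter


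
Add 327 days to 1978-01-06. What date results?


Start: 1978-01-06, add 327 days
January 1978 has 31 days: 31 - 6 = 25 days to January 31 -> 302 left
February 1978 has 28 days -> 274 left
March 1978 has 31 days -> 243 left
April 1978 has 30 days -> 213 left
May 1978 has 31 days -> 182 left
June 1978 has 30 days -> 152 left
July 1978 has 31 days -> 121 left
August 1978 has 31 days -> 90 left
September 1978 has 30 days -> 60 left
October 1978 has 31 days -> 29 left
November 1978: 29 <= 30 -> lands on November 29

Result: 1978-11-29


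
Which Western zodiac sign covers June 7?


Date: June 7
Conventional tropical zodiac dates: Gemini from May 21 onward; Cancer starts June 21
June 7 falls within the Gemini range

Gemini


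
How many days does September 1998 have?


September 1998

30 days


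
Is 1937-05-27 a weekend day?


Anchor: Jan 1, 1937. With p = 1937 - 1 = 1936: (p + p//4 - p//100 + p//400) mod 7 = (1936 + 484 - 19 + 4) mod 7 = 2405 mod 7 = 4 -> Friday (Mon=0 ... Sun=6)
Day of year: 147; offset = 146
Weekday index = (4 + 146) mod 7 = 3 -> Thursday
Weekend days: Saturday, Sunday

No


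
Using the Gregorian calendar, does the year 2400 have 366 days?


Gregorian leap year rule: divisible by 4, but not by 100, unless also by 400.
2400 is divisible by 400 -> leap year

Yes


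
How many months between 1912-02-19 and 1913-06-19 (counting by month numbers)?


From February 1912 to June 1913
1 year * 12 = 12 months, plus 4 months = 16

16 months


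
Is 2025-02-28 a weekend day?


Anchor: Jan 1, 2025. With p = 2025 - 1 = 2024: (p + p//4 - p//100 + p//400) mod 7 = (2024 + 506 - 20 + 5) mod 7 = 2515 mod 7 = 2 -> Wednesday (Mon=0 ... Sun=6)
Day of year: 59; offset = 58
Weekday index = (2 + 58) mod 7 = 4 -> Friday
Weekend days: Saturday, Sunday

No


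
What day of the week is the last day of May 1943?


May 1943 has 31 days
Anchor: Jan 1, 1943. With p = 1943 - 1 = 1942: (p + p//4 - p//100 + p//400) mod 7 = (1942 + 485 - 19 + 4) mod 7 = 2412 mod 7 = 4 -> Friday (Mon=0 ... Sun=6)
Days before May (Jan-Apr): 120; May 1 index = (4 + 120) mod 7 = 5 -> Saturday
Last day offset: 31 - 1 = 30 days
Weekday index = (5 + 30) mod 7 = 0

Monday, May 31


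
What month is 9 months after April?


April is month 4
4 + 9 = 13; wrap: 13 - 12 = 1

January


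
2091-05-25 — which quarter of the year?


Month: May (month 5)
Q1: Jan-Mar, Q2: Apr-Jun, Q3: Jul-Sep, Q4: Oct-Dec

Q2


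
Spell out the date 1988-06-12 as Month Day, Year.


ISO 1988-06-12 parses as year=1988, month=06, day=12
Month 6 -> June

June 12, 1988


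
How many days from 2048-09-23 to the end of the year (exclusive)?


Day of year: 267 of 366
Remaining = 366 - 267

99 days


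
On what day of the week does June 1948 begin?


Target: June 1, 1948
Anchor: Jan 1, 1948. With p = 1948 - 1 = 1947: (p + p//4 - p//100 + p//400) mod 7 = (1947 + 486 - 19 + 4) mod 7 = 2418 mod 7 = 3 -> Thursday (Mon=0 ... Sun=6)
Days before June (Jan-May): 152 days
Weekday index = (3 + 152) mod 7 = 1

Tuesday


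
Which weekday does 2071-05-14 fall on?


Date: May 14, 2071
Anchor: Jan 1, 2071. With p = 2071 - 1 = 2070: (p + p//4 - p//100 + p//400) mod 7 = (2070 + 517 - 20 + 5) mod 7 = 2572 mod 7 = 3 -> Thursday (Mon=0 ... Sun=6)
Days before May (Jan-Apr): 120; offset = 120 + 14 - 1 = 133
Weekday index = (3 + 133) mod 7 = 3

Day of the week: Thursday


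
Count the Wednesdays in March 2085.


March 2085 has 31 days
Anchor: Jan 1, 2085. With p = 2085 - 1 = 2084: (p + p//4 - p//100 + p//400) mod 7 = (2084 + 521 - 20 + 5) mod 7 = 2590 mod 7 = 0 -> Monday (Mon=0 ... Sun=6)
Days before March (Jan-Feb): 59; March 1 index = (0 + 59) mod 7 = 3 -> Thursday
First Wednesday is March 7
Wednesdays: 7, 14, 21, 28

4 Wednesdays


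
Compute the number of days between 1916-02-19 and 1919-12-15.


From 1916-02-19 to 1919-12-15
1916-02-19: days before February = 31; day of year = 31 + 19 = 50
1919-12-15: days before December = 31 + 28 + 31 + 30 + 31 + 30 + 31 + 31 + 30 + 31 + 30 = 334 (1919 is not a leap year); day of year = 334 + 15 = 349
Rest of 1916: 366 - 50 = 316
Full years 1917 (365), 1918 (365): 730
Total = 316 + 730 + 349 = 1395

1395 days


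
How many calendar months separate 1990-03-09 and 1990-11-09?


From March 1990 to November 1990
0 years * 12 = 0 months, plus 8 months = 8

8 months


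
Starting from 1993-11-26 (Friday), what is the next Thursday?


Current: Friday
Target: Thursday
Days ahead: 6

Next Thursday: 1993-12-02


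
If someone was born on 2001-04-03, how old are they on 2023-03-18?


Birth: 2001-04-03
Reference: 2023-03-18
Year difference: 2023 - 2001 = 22
Birthday not yet reached in 2023, subtract 1

21 years old


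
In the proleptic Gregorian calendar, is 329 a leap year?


Gregorian leap year rule: divisible by 4, but not by 100, unless also by 400.
329 is not divisible by 4 -> not a leap year

No


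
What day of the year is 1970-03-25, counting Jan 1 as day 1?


Date: March 25, 1970
Days in months 1 through 2: 59
Plus 25 days in March

Day of year: 84


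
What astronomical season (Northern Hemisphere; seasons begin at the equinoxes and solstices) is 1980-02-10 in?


Date: February 10
Astronomical Winter (approx.; exact equinox/solstice day varies by year): December 21 to March 19
February 10 falls within the Winter window

Winter


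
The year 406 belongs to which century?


Century = (year - 1) // 100 + 1
= (406 - 1) // 100 + 1
= 405 // 100 + 1
= 4 + 1

5th century


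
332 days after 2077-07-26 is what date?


Start: 2077-07-26, add 332 days
July 2077 has 31 days: 31 - 26 = 5 days to July 31 -> 327 left
August 2077 has 31 days -> 296 left
September 2077 has 30 days -> 266 left
October 2077 has 31 days -> 235 left
November 2077 has 30 days -> 205 left
December 2077 has 31 days -> 174 left
January 2078 has 31 days -> 143 left
February 2078 has 28 days -> 115 left
March 2078 has 31 days -> 84 left
April 2078 has 30 days -> 54 left
May 2078 has 31 days -> 23 left
June 2078: 23 <= 30 -> lands on June 23

Result: 2078-06-23


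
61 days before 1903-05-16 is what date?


Start: 1903-05-16, subtract 61 days
Back 16 days from May 16 reaches April 30, 1903 -> 45 left
April 1903 has 30 days -> back to March 31, 1903 -> 15 left
March 1903: 31 - 15 = 16 -> lands on March 16

Result: 1903-03-16


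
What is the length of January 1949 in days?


January 1949

31 days


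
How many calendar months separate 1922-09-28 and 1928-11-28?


From September 1922 to November 1928
6 years * 12 = 72 months, plus 2 months = 74

74 months


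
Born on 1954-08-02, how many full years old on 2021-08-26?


Birth: 1954-08-02
Reference: 2021-08-26
Year difference: 2021 - 1954 = 67

67 years old


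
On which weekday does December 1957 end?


December 1957 has 31 days
Anchor: Jan 1, 1957. With p = 1957 - 1 = 1956: (p + p//4 - p//100 + p//400) mod 7 = (1956 + 489 - 19 + 4) mod 7 = 2430 mod 7 = 1 -> Tuesday (Mon=0 ... Sun=6)
Days before December (Jan-Nov): 334; December 1 index = (1 + 334) mod 7 = 6 -> Sunday
Last day offset: 31 - 1 = 30 days
Weekday index = (6 + 30) mod 7 = 1

Tuesday, December 31


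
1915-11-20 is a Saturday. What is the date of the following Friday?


Current: Saturday
Target: Friday
Days ahead: 6

Next Friday: 1915-11-26


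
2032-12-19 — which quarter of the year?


Month: December (month 12)
Q1: Jan-Mar, Q2: Apr-Jun, Q3: Jul-Sep, Q4: Oct-Dec

Q4


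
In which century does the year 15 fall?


Century = (year - 1) // 100 + 1
= (15 - 1) // 100 + 1
= 14 // 100 + 1
= 0 + 1

1st century


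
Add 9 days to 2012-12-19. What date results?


Start: 2012-12-19, add 9 days
December 2012 has 31 days; 19 + 9 = 28 stays within December

Result: 2012-12-28


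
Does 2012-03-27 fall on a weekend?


Anchor: Jan 1, 2012. With p = 2012 - 1 = 2011: (p + p//4 - p//100 + p//400) mod 7 = (2011 + 502 - 20 + 5) mod 7 = 2498 mod 7 = 6 -> Sunday (Mon=0 ... Sun=6)
Day of year: 87; offset = 86
Weekday index = (6 + 86) mod 7 = 1 -> Tuesday
Weekend days: Saturday, Sunday

No


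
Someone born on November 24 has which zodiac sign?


Date: November 24
Conventional tropical zodiac dates: Sagittarius from November 22 onward; Capricorn starts December 22
November 24 falls within the Sagittarius range

Sagittarius


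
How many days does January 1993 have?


January 1993

31 days


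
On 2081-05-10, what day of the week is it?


Date: May 10, 2081
Anchor: Jan 1, 2081. With p = 2081 - 1 = 2080: (p + p//4 - p//100 + p//400) mod 7 = (2080 + 520 - 20 + 5) mod 7 = 2585 mod 7 = 2 -> Wednesday (Mon=0 ... Sun=6)
Days before May (Jan-Apr): 120; offset = 120 + 10 - 1 = 129
Weekday index = (2 + 129) mod 7 = 5

Day of the week: Saturday


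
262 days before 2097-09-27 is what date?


Start: 2097-09-27, subtract 262 days
Back 27 days from September 27 reaches August 31, 2097 -> 235 left
August 2097 has 31 days -> back to July 31, 2097 -> 204 left
July 2097 has 31 days -> back to June 30, 2097 -> 173 left
June 2097 has 30 days -> back to May 31, 2097 -> 143 left
May 2097 has 31 days -> back to April 30, 2097 -> 112 left
April 2097 has 30 days -> back to March 31, 2097 -> 82 left
March 2097 has 31 days -> back to February 28, 2097 -> 51 left
February 2097 has 28 days -> back to January 31, 2097 -> 23 left
January 2097: 31 - 23 = 8 -> lands on January 8

Result: 2097-01-08


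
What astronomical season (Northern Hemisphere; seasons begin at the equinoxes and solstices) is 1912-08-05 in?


Date: August 5
Astronomical Summer (approx.; exact equinox/solstice day varies by year): June 21 to September 21
August 5 falls within the Summer window

Summer


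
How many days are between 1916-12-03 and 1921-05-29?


From 1916-12-03 to 1921-05-29
1916-12-03: days before December = 31 + 29 + 31 + 30 + 31 + 30 + 31 + 31 + 30 + 31 + 30 = 335 (1916 is a leap year); day of year = 335 + 3 = 338
1921-05-29: days before May = 31 + 28 + 31 + 30 = 120 (1921 is not a leap year); day of year = 120 + 29 = 149
Rest of 1916: 366 - 338 = 28
Full years 1917 (365), 1918 (365), 1919 (365), 1920 (366): 1461
Total = 28 + 1461 + 149 = 1638

1638 days


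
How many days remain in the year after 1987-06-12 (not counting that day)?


Day of year: 163 of 365
Remaining = 365 - 163

202 days


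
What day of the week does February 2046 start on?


Target: February 1, 2046
Anchor: Jan 1, 2046. With p = 2046 - 1 = 2045: (p + p//4 - p//100 + p//400) mod 7 = (2045 + 511 - 20 + 5) mod 7 = 2541 mod 7 = 0 -> Monday (Mon=0 ... Sun=6)
Days before February (Jan): 31 days
Weekday index = (0 + 31) mod 7 = 3

Thursday


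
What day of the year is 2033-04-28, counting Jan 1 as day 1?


Date: April 28, 2033
Days in months 1 through 3: 90
Plus 28 days in April

Day of year: 118


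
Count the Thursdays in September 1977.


September 1977 has 30 days
Anchor: Jan 1, 1977. With p = 1977 - 1 = 1976: (p + p//4 - p//100 + p//400) mod 7 = (1976 + 494 - 19 + 4) mod 7 = 2455 mod 7 = 5 -> Saturday (Mon=0 ... Sun=6)
Days before September (Jan-Aug): 243; September 1 index = (5 + 243) mod 7 = 3 -> Thursday
First Thursday is September 1
Thursdays: 1, 8, 15, 22, 29

5 Thursdays


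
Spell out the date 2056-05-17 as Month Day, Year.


ISO 2056-05-17 parses as year=2056, month=05, day=17
Month 5 -> May

May 17, 2056


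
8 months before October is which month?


October is month 10
10 - 8 = 2

February


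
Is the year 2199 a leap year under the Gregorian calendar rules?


Gregorian leap year rule: divisible by 4, but not by 100, unless also by 400.
2199 is not divisible by 4 -> not a leap year

No


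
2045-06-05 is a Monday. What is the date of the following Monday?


Current: Monday
Target: Monday
Days ahead: 7

Next Monday: 2045-06-12


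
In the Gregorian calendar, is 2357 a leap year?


Gregorian leap year rule: divisible by 4, but not by 100, unless also by 400.
2357 is not divisible by 4 -> not a leap year

No


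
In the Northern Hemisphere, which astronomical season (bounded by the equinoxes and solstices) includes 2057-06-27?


Date: June 27
Astronomical Summer (approx.; exact equinox/solstice day varies by year): June 21 to September 21
June 27 falls within the Summer window

Summer


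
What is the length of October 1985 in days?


October 1985

31 days


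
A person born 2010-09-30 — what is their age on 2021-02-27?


Birth: 2010-09-30
Reference: 2021-02-27
Year difference: 2021 - 2010 = 11
Birthday not yet reached in 2021, subtract 1

10 years old


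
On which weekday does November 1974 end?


November 1974 has 30 days
Anchor: Jan 1, 1974. With p = 1974 - 1 = 1973: (p + p//4 - p//100 + p//400) mod 7 = (1973 + 493 - 19 + 4) mod 7 = 2451 mod 7 = 1 -> Tuesday (Mon=0 ... Sun=6)
Days before November (Jan-Oct): 304; November 1 index = (1 + 304) mod 7 = 4 -> Friday
Last day offset: 30 - 1 = 29 days
Weekday index = (4 + 29) mod 7 = 5

Saturday, November 30


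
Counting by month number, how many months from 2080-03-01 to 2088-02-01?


From March 2080 to February 2088
8 years * 12 = 96 months, minus 1 month = 95

95 months


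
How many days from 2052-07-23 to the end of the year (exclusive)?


Day of year: 205 of 366
Remaining = 366 - 205

161 days


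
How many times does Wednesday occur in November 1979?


November 1979 has 30 days
Anchor: Jan 1, 1979. With p = 1979 - 1 = 1978: (p + p//4 - p//100 + p//400) mod 7 = (1978 + 494 - 19 + 4) mod 7 = 2457 mod 7 = 0 -> Monday (Mon=0 ... Sun=6)
Days before November (Jan-Oct): 304; November 1 index = (0 + 304) mod 7 = 3 -> Thursday
First Wednesday is November 7
Wednesdays: 7, 14, 21, 28

4 Wednesdays


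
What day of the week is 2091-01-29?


Date: January 29, 2091
Anchor: Jan 1, 2091. With p = 2091 - 1 = 2090: (p + p//4 - p//100 + p//400) mod 7 = (2090 + 522 - 20 + 5) mod 7 = 2597 mod 7 = 0 -> Monday (Mon=0 ... Sun=6)
Days into year = 29 - 1 = 28
Weekday index = (0 + 28) mod 7 = 0

Day of the week: Monday


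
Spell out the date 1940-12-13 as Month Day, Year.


ISO 1940-12-13 parses as year=1940, month=12, day=13
Month 12 -> December

December 13, 1940


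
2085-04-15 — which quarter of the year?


Month: April (month 4)
Q1: Jan-Mar, Q2: Apr-Jun, Q3: Jul-Sep, Q4: Oct-Dec

Q2


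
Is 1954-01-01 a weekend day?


Anchor: Jan 1, 1954. With p = 1954 - 1 = 1953: (p + p//4 - p//100 + p//400) mod 7 = (1953 + 488 - 19 + 4) mod 7 = 2426 mod 7 = 4 -> Friday (Mon=0 ... Sun=6)
Day of year: 1; offset = 0
Weekday index = (4 + 0) mod 7 = 4 -> Friday
Weekend days: Saturday, Sunday

No


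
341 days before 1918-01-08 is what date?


Start: 1918-01-08, subtract 341 days
Back 8 days from January 8 reaches December 31, 1917 -> 333 left
December 1917 has 31 days -> back to November 30, 1917 -> 302 left
November 1917 has 30 days -> back to October 31, 1917 -> 272 left
October 1917 has 31 days -> back to September 30, 1917 -> 241 left
September 1917 has 30 days -> back to August 31, 1917 -> 211 left
August 1917 has 31 days -> back to July 31, 1917 -> 180 left
July 1917 has 31 days -> back to June 30, 1917 -> 149 left
June 1917 has 30 days -> back to May 31, 1917 -> 119 left
May 1917 has 31 days -> back to April 30, 1917 -> 88 left
April 1917 has 30 days -> back to March 31, 1917 -> 58 left
March 1917 has 31 days -> back to February 28, 1917 -> 27 left
February 1917: 28 - 27 = 1 -> lands on February 1

Result: 1917-02-01


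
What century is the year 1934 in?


Century = (year - 1) // 100 + 1
= (1934 - 1) // 100 + 1
= 1933 // 100 + 1
= 19 + 1

20th century


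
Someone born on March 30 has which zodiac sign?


Date: March 30
Conventional tropical zodiac dates: Aries from March 21 onward; Taurus starts April 20
March 30 falls within the Aries range

Aries


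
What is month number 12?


Month 12 of 12

December


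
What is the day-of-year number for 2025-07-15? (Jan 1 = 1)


Date: July 15, 2025
Days in months 1 through 6: 181
Plus 15 days in July

Day of year: 196


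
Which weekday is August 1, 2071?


Target: August 1, 2071
Anchor: Jan 1, 2071. With p = 2071 - 1 = 2070: (p + p//4 - p//100 + p//400) mod 7 = (2070 + 517 - 20 + 5) mod 7 = 2572 mod 7 = 3 -> Thursday (Mon=0 ... Sun=6)
Days before August (Jan-Jul): 212 days
Weekday index = (3 + 212) mod 7 = 5

Saturday


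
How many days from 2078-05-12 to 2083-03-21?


From 2078-05-12 to 2083-03-21
2078-05-12: days before May = 31 + 28 + 31 + 30 = 120 (2078 is not a leap year); day of year = 120 + 12 = 132
2083-03-21: days before March = 31 + 28 = 59 (2083 is not a leap year); day of year = 59 + 21 = 80
Rest of 2078: 365 - 132 = 233
Full years 2079 (365), 2080 (366), 2081 (365), 2082 (365): 1461
Total = 233 + 1461 + 80 = 1774

1774 days


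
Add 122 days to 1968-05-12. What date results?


Start: 1968-05-12, add 122 days
May 1968 has 31 days: 31 - 12 = 19 days to May 31 -> 103 left
June 1968 has 30 days -> 73 left
July 1968 has 31 days -> 42 left
August 1968 has 31 days -> 11 left
September 1968: 11 <= 30 -> lands on September 11

Result: 1968-09-11


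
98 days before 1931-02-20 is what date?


Start: 1931-02-20, subtract 98 days
Back 20 days from February 20 reaches January 31, 1931 -> 78 left
January 1931 has 31 days -> back to December 31, 1930 -> 47 left
December 1930 has 31 days -> back to November 30, 1930 -> 16 left
November 1930: 30 - 16 = 14 -> lands on November 14

Result: 1930-11-14


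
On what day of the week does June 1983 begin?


Target: June 1, 1983
Anchor: Jan 1, 1983. With p = 1983 - 1 = 1982: (p + p//4 - p//100 + p//400) mod 7 = (1982 + 495 - 19 + 4) mod 7 = 2462 mod 7 = 5 -> Saturday (Mon=0 ... Sun=6)
Days before June (Jan-May): 151 days
Weekday index = (5 + 151) mod 7 = 2

Wednesday


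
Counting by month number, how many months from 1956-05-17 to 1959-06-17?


From May 1956 to June 1959
3 years * 12 = 36 months, plus 1 month = 37

37 months


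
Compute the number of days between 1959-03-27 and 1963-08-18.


From 1959-03-27 to 1963-08-18
1959-03-27: days before March = 31 + 28 = 59 (1959 is not a leap year); day of year = 59 + 27 = 86
1963-08-18: days before August = 31 + 28 + 31 + 30 + 31 + 30 + 31 = 212 (1963 is not a leap year); day of year = 212 + 18 = 230
Rest of 1959: 365 - 86 = 279
Full years 1960 (366), 1961 (365), 1962 (365): 1096
Total = 279 + 1096 + 230 = 1605

1605 days


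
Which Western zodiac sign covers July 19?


Date: July 19
Conventional tropical zodiac dates: Cancer from June 21 onward; Leo starts July 23
July 19 falls within the Cancer range

Cancer


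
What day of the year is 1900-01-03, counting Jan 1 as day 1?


Date: January 3, 1900
No months before January
Plus 3 days in January

Day of year: 3


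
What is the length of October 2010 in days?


October 2010

31 days


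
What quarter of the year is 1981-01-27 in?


Month: January (month 1)
Q1: Jan-Mar, Q2: Apr-Jun, Q3: Jul-Sep, Q4: Oct-Dec

Q1


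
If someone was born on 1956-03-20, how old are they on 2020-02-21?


Birth: 1956-03-20
Reference: 2020-02-21
Year difference: 2020 - 1956 = 64
Birthday not yet reached in 2020, subtract 1

63 years old


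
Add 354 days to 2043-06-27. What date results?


Start: 2043-06-27, add 354 days
June 2043 has 30 days: 30 - 27 = 3 days to June 30 -> 351 left
July 2043 has 31 days -> 320 left
August 2043 has 31 days -> 289 left
September 2043 has 30 days -> 259 left
October 2043 has 31 days -> 228 left
November 2043 has 30 days -> 198 left
December 2043 has 31 days -> 167 left
January 2044 has 31 days -> 136 left
February 2044 has 29 days -> 107 left
March 2044 has 31 days -> 76 left
April 2044 has 30 days -> 46 left
May 2044 has 31 days -> 15 left
June 2044: 15 <= 30 -> lands on June 15

Result: 2044-06-15


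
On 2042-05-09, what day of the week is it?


Date: May 9, 2042
Anchor: Jan 1, 2042. With p = 2042 - 1 = 2041: (p + p//4 - p//100 + p//400) mod 7 = (2041 + 510 - 20 + 5) mod 7 = 2536 mod 7 = 2 -> Wednesday (Mon=0 ... Sun=6)
Days before May (Jan-Apr): 120; offset = 120 + 9 - 1 = 128
Weekday index = (2 + 128) mod 7 = 4

Day of the week: Friday


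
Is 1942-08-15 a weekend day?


Anchor: Jan 1, 1942. With p = 1942 - 1 = 1941: (p + p//4 - p//100 + p//400) mod 7 = (1941 + 485 - 19 + 4) mod 7 = 2411 mod 7 = 3 -> Thursday (Mon=0 ... Sun=6)
Day of year: 227; offset = 226
Weekday index = (3 + 226) mod 7 = 5 -> Saturday
Weekend days: Saturday, Sunday

Yes


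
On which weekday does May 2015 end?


May 2015 has 31 days
Anchor: Jan 1, 2015. With p = 2015 - 1 = 2014: (p + p//4 - p//100 + p//400) mod 7 = (2014 + 503 - 20 + 5) mod 7 = 2502 mod 7 = 3 -> Thursday (Mon=0 ... Sun=6)
Days before May (Jan-Apr): 120; May 1 index = (3 + 120) mod 7 = 4 -> Friday
Last day offset: 31 - 1 = 30 days
Weekday index = (4 + 30) mod 7 = 6

Sunday, May 31


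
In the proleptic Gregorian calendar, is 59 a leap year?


Gregorian leap year rule: divisible by 4, but not by 100, unless also by 400.
59 is not divisible by 4 -> not a leap year

No


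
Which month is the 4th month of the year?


Month 4 of 12

April


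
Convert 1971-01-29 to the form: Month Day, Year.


ISO 1971-01-29 parses as year=1971, month=01, day=29
Month 1 -> January

January 29, 1971


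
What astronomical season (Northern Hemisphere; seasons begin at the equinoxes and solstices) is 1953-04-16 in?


Date: April 16
Astronomical Spring (approx.; exact equinox/solstice day varies by year): March 20 to June 20
April 16 falls within the Spring window

Spring


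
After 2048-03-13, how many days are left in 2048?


Day of year: 73 of 366
Remaining = 366 - 73

293 days


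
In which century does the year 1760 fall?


Century = (year - 1) // 100 + 1
= (1760 - 1) // 100 + 1
= 1759 // 100 + 1
= 17 + 1

18th century


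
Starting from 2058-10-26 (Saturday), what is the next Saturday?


Current: Saturday
Target: Saturday
Days ahead: 7

Next Saturday: 2058-11-02


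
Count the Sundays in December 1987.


December 1987 has 31 days
Anchor: Jan 1, 1987. With p = 1987 - 1 = 1986: (p + p//4 - p//100 + p//400) mod 7 = (1986 + 496 - 19 + 4) mod 7 = 2467 mod 7 = 3 -> Thursday (Mon=0 ... Sun=6)
Days before December (Jan-Nov): 334; December 1 index = (3 + 334) mod 7 = 1 -> Tuesday
First Sunday is December 6
Sundays: 6, 13, 20, 27

4 Sundays


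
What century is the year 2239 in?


Century = (year - 1) // 100 + 1
= (2239 - 1) // 100 + 1
= 2238 // 100 + 1
= 22 + 1

23rd century


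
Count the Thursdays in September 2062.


September 2062 has 30 days
Anchor: Jan 1, 2062. With p = 2062 - 1 = 2061: (p + p//4 - p//100 + p//400) mod 7 = (2061 + 515 - 20 + 5) mod 7 = 2561 mod 7 = 6 -> Sunday (Mon=0 ... Sun=6)
Days before September (Jan-Aug): 243; September 1 index = (6 + 243) mod 7 = 4 -> Friday
First Thursday is September 7
Thursdays: 7, 14, 21, 28

4 Thursdays


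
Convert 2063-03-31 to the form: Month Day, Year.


ISO 2063-03-31 parses as year=2063, month=03, day=31
Month 3 -> March

March 31, 2063


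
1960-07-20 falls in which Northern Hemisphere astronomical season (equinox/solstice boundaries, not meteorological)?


Date: July 20
Astronomical Summer (approx.; exact equinox/solstice day varies by year): June 21 to September 21
July 20 falls within the Summer window

Summer


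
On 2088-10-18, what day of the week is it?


Date: October 18, 2088
Anchor: Jan 1, 2088. With p = 2088 - 1 = 2087: (p + p//4 - p//100 + p//400) mod 7 = (2087 + 521 - 20 + 5) mod 7 = 2593 mod 7 = 3 -> Thursday (Mon=0 ... Sun=6)
Days before October (Jan-Sep): 274; offset = 274 + 18 - 1 = 291
Weekday index = (3 + 291) mod 7 = 0

Day of the week: Monday


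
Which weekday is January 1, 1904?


Target: January 1, 1904
Anchor: Jan 1, 1904. With p = 1904 - 1 = 1903: (p + p//4 - p//100 + p//400) mod 7 = (1903 + 475 - 19 + 4) mod 7 = 2363 mod 7 = 4 -> Friday (Mon=0 ... Sun=6)
Offset from anchor: 0 days
Weekday index = (4 + 0) mod 7 = 4

Friday


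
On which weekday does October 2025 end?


October 2025 has 31 days
Anchor: Jan 1, 2025. With p = 2025 - 1 = 2024: (p + p//4 - p//100 + p//400) mod 7 = (2024 + 506 - 20 + 5) mod 7 = 2515 mod 7 = 2 -> Wednesday (Mon=0 ... Sun=6)
Days before October (Jan-Sep): 273; October 1 index = (2 + 273) mod 7 = 2 -> Wednesday
Last day offset: 31 - 1 = 30 days
Weekday index = (2 + 30) mod 7 = 4

Friday, October 31


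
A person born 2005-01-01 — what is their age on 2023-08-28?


Birth: 2005-01-01
Reference: 2023-08-28
Year difference: 2023 - 2005 = 18

18 years old


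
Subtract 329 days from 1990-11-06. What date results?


Start: 1990-11-06, subtract 329 days
Back 6 days from November 6 reaches October 31, 1990 -> 323 left
October 1990 has 31 days -> back to September 30, 1990 -> 292 left
September 1990 has 30 days -> back to August 31, 1990 -> 262 left
August 1990 has 31 days -> back to July 31, 1990 -> 231 left
July 1990 has 31 days -> back to June 30, 1990 -> 200 left
June 1990 has 30 days -> back to May 31, 1990 -> 170 left
May 1990 has 31 days -> back to April 30, 1990 -> 139 left
April 1990 has 30 days -> back to March 31, 1990 -> 109 left
March 1990 has 31 days -> back to February 28, 1990 -> 78 left
February 1990 has 28 days -> back to January 31, 1990 -> 50 left
January 1990 has 31 days -> back to December 31, 1989 -> 19 left
December 1989: 31 - 19 = 12 -> lands on December 12

Result: 1989-12-12


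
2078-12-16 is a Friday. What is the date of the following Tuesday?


Current: Friday
Target: Tuesday
Days ahead: 4

Next Tuesday: 2078-12-20


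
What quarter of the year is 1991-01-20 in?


Month: January (month 1)
Q1: Jan-Mar, Q2: Apr-Jun, Q3: Jul-Sep, Q4: Oct-Dec

Q1


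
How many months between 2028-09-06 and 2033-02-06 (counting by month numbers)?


From September 2028 to February 2033
5 years * 12 = 60 months, minus 7 months = 53

53 months


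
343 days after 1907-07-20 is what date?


Start: 1907-07-20, add 343 days
July 1907 has 31 days: 31 - 20 = 11 days to July 31 -> 332 left
August 1907 has 31 days -> 301 left
September 1907 has 30 days -> 271 left
October 1907 has 31 days -> 240 left
November 1907 has 30 days -> 210 left
December 1907 has 31 days -> 179 left
January 1908 has 31 days -> 148 left
February 1908 has 29 days -> 119 left
March 1908 has 31 days -> 88 left
April 1908 has 30 days -> 58 left
May 1908 has 31 days -> 27 left
June 1908: 27 <= 30 -> lands on June 27

Result: 1908-06-27


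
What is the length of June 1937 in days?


June 1937

30 days


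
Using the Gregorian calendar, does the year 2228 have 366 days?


Gregorian leap year rule: divisible by 4, but not by 100, unless also by 400.
2228 is divisible by 4 but not 100 -> leap year

Yes


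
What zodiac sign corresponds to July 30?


Date: July 30
Conventional tropical zodiac dates: Leo from July 23 onward; Virgo starts August 23
July 30 falls within the Leo range

Leo


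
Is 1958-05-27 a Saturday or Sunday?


Anchor: Jan 1, 1958. With p = 1958 - 1 = 1957: (p + p//4 - p//100 + p//400) mod 7 = (1957 + 489 - 19 + 4) mod 7 = 2431 mod 7 = 2 -> Wednesday (Mon=0 ... Sun=6)
Day of year: 147; offset = 146
Weekday index = (2 + 146) mod 7 = 1 -> Tuesday
Weekend days: Saturday, Sunday

No


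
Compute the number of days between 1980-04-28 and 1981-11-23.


From 1980-04-28 to 1981-11-23
1980-04-28: days before April = 31 + 29 + 31 = 91 (1980 is a leap year); day of year = 91 + 28 = 119
1981-11-23: days before November = 31 + 28 + 31 + 30 + 31 + 30 + 31 + 31 + 30 + 31 = 304 (1981 is not a leap year); day of year = 304 + 23 = 327
Rest of 1980: 366 - 119 = 247
Total = 247 + 327 = 574

574 days


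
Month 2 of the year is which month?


Month 2 of 12

February


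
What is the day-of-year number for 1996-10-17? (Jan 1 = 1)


Date: October 17, 1996
Days in months 1 through 9: 274
Plus 17 days in October

Day of year: 291


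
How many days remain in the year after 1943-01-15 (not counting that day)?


Day of year: 15 of 365
Remaining = 365 - 15

350 days


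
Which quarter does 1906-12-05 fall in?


Month: December (month 12)
Q1: Jan-Mar, Q2: Apr-Jun, Q3: Jul-Sep, Q4: Oct-Dec

Q4


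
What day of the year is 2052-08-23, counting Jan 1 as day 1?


Date: August 23, 2052
Days in months 1 through 7: 213
Plus 23 days in August

Day of year: 236


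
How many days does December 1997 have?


December 1997

31 days


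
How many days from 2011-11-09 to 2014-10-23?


From 2011-11-09 to 2014-10-23
2011-11-09: days before November = 31 + 28 + 31 + 30 + 31 + 30 + 31 + 31 + 30 + 31 = 304 (2011 is not a leap year); day of year = 304 + 9 = 313
2014-10-23: days before October = 31 + 28 + 31 + 30 + 31 + 30 + 31 + 31 + 30 = 273 (2014 is not a leap year); day of year = 273 + 23 = 296
Rest of 2011: 365 - 313 = 52
Full years 2012 (366), 2013 (365): 731
Total = 52 + 731 + 296 = 1079

1079 days


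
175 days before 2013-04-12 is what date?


Start: 2013-04-12, subtract 175 days
Back 12 days from April 12 reaches March 31, 2013 -> 163 left
March 2013 has 31 days -> back to February 28, 2013 -> 132 left
February 2013 has 28 days -> back to January 31, 2013 -> 104 left
January 2013 has 31 days -> back to December 31, 2012 -> 73 left
December 2012 has 31 days -> back to November 30, 2012 -> 42 left
November 2012 has 30 days -> back to October 31, 2012 -> 12 left
October 2012: 31 - 12 = 19 -> lands on October 19

Result: 2012-10-19


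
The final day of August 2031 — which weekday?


August 2031 has 31 days
Anchor: Jan 1, 2031. With p = 2031 - 1 = 2030: (p + p//4 - p//100 + p//400) mod 7 = (2030 + 507 - 20 + 5) mod 7 = 2522 mod 7 = 2 -> Wednesday (Mon=0 ... Sun=6)
Days before August (Jan-Jul): 212; August 1 index = (2 + 212) mod 7 = 4 -> Friday
Last day offset: 31 - 1 = 30 days
Weekday index = (4 + 30) mod 7 = 6

Sunday, August 31


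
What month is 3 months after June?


June is month 6
6 + 3 = 9

September


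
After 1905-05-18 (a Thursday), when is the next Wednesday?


Current: Thursday
Target: Wednesday
Days ahead: 6

Next Wednesday: 1905-05-24


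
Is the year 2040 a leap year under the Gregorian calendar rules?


Gregorian leap year rule: divisible by 4, but not by 100, unless also by 400.
2040 is divisible by 4 but not 100 -> leap year

Yes


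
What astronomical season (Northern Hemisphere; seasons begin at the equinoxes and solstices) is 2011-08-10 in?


Date: August 10
Astronomical Summer (approx.; exact equinox/solstice day varies by year): June 21 to September 21
August 10 falls within the Summer window

Summer


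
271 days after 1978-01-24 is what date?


Start: 1978-01-24, add 271 days
January 1978 has 31 days: 31 - 24 = 7 days to January 31 -> 264 left
February 1978 has 28 days -> 236 left
March 1978 has 31 days -> 205 left
April 1978 has 30 days -> 175 left
May 1978 has 31 days -> 144 left
June 1978 has 30 days -> 114 left
July 1978 has 31 days -> 83 left
August 1978 has 31 days -> 52 left
September 1978 has 30 days -> 22 left
October 1978: 22 <= 31 -> lands on October 22

Result: 1978-10-22
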